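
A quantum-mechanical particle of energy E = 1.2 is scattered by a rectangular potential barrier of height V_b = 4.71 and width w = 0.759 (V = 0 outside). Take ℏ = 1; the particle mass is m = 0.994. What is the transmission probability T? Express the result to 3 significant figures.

T = 0.0541

E < V_b: inside the barrier ψ ∝ e^{±κx} with κ = √(2m(V_b − E))/ℏ = 2.642.
κw = 2.005, sinh(κw) = 3.646.
The exact tunnelling result is T⁻¹ = 1 + V_b² sinh²(κw) / [4E(V_b − E)] = 18.50, so T = 0.0541.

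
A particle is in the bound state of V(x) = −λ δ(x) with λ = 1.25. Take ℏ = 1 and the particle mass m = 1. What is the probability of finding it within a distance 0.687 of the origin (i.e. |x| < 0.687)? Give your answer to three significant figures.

P = 0.820

The normalised bound state is ψ = √κ e^{−κ|x|} with κ = mλ/ℏ² = 1.250.
P(|x| < d) = ∫_{−d}^{d} κ e^{−2κ|x|} dx = 1 − e^{−2κd} = 1 − e^{−1.718} = 0.8205.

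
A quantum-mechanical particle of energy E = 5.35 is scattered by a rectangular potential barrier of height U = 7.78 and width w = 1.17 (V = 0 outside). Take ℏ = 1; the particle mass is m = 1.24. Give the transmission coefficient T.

E < U: inside the barrier ψ ∝ e^{±κx} with κ = √(2m(U − E))/ℏ = 2.455.
κw = 2.872, sinh(κw) = 8.810.
Matching ψ, ψ′ at both faces gives T = [1 + U² sinh²(κw) / (4E(U − E))]⁻¹ = 1/91.34 = 0.0109.

T = 0.0109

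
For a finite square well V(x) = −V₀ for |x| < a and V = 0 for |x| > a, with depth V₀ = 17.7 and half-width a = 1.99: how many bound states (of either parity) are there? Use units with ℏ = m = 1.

N = 8

The dimensionless depth is z₀ = a√(2mV₀)/ℏ = 1.99 × √(35.40) = 11.84.
The even/odd transcendental equations gain one root per π/2 in z₀, giving N = 1 + ⌊2z₀/π⌋ = 1 + ⌊7.538⌋ = 8.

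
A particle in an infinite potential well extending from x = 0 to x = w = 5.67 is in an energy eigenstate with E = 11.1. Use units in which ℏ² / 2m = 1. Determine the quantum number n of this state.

From E_n = n²π²ℏ²/(2mw²) invert to n = √(2mw²E)/(πℏ).
n = (5.67/π) × √(2 × 0.5 × 11.1) = 6.013 → n = 6.

n = 6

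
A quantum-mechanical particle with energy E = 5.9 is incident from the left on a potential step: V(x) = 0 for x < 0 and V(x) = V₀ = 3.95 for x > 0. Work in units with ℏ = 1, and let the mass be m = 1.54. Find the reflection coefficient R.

R = 0.0729

On each side the TISE gives plane waves with k = √(2m(E − V))/ℏ: k₁ = √(2·1.54·5.9) = 4.263, k₂ = √(2·1.54·1.95) = 2.451.
Continuity of ψ and ψ′ at the step yields the reflection amplitude r = (k₁ − k₂)/(k₁ + k₂) = 0.2699; thus R = |r|² = 0.07286, T = 0.9271.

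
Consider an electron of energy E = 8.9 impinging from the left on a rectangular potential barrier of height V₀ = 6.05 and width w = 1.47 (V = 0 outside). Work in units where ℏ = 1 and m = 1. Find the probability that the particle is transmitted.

T = 0.955

E > V₀: inside the barrier k₂ = √(2m(E − V₀))/ℏ = 2.387, k₂w = 3.510.
Matching at both interfaces gives T⁻¹ = 1 + V₀² sin²(k₂w) / [4E(E − V₀)] = 1.047, hence T = 0.955.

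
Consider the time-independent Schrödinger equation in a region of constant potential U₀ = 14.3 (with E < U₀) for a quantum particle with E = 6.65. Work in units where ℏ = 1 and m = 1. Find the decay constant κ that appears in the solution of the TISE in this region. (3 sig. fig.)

κ = 3.91

Since E < U₀ the TISE in this region is ψ'' = κ²ψ with κ = √(2m(U₀ − E))/ℏ.
κ = √(2 × 1 × 7.65) = 3.912.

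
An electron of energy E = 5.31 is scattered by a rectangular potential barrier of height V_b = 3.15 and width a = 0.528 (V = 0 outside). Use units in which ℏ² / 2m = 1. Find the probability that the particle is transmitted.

E > V_b: inside the barrier k₂ = √(2m(E − V_b))/ℏ = 1.470, k₂a = 0.7760.
Matching at both interfaces gives T⁻¹ = 1 + V_b² sin²(k₂a) / [4E(E − V_b)] = 1.106, hence T = 0.904.

T = 0.904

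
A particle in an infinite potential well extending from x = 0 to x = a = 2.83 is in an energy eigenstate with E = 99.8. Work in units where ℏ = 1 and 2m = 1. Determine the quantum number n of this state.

n = 9

For an infinite well E_n = n²π²ℏ²/(2ma²), so n = (a/πℏ)√(2mE).
n = (2.83/π) × √(2 × 0.5 × 99.8) = 8.999 → n = 9.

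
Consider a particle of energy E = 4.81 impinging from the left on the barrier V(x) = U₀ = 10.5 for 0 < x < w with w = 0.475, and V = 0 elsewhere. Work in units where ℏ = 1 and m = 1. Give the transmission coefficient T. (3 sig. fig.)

Since E < U₀ the interior solution is evanescent with decay constant κ = √(2m(U₀ − E))/ℏ = 3.373.
κw = 1.602, sinh(κw) = 2.382.
The exact tunnelling result is T⁻¹ = 1 + U₀² sinh²(κw) / [4E(U₀ − E)] = 6.713, so T = 0.149.

T = 0.149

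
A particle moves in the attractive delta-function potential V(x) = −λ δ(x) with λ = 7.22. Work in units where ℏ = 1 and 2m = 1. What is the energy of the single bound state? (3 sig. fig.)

E = -13.0

The bound state is ψ(x) = √κ e^{−κ|x|}. The derivative jump ψ'(0⁺) − ψ'(0⁻) = −(2mλ/ℏ²)ψ(0) fixes κ = mλ/ℏ² = 3.610.
Then E = −ℏ²κ²/(2m) = −mλ²/(2ℏ²) = -13.03.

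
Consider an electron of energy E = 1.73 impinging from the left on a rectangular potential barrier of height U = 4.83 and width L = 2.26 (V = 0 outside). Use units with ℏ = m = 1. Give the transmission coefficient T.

T = 0.0000476

Since E < U the interior solution is evanescent with decay constant κ = √(2m(U − E))/ℏ = 2.490.
κL = 5.627, sinh(κL) = 139.0.
Matching ψ, ψ′ at both faces gives T = [1 + U² sinh²(κL) / (4E(U − E))]⁻¹ = 1/21000 = 0.0000476.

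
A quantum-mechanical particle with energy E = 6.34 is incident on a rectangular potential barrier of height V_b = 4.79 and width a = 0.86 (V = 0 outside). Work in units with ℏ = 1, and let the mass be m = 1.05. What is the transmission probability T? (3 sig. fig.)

T = 0.632

Above the barrier the interior wavenumber is k₂ = √(2m(E − V_b))/ℏ = 1.804, giving phase k₂a = 1.552.
Matching at both interfaces gives T⁻¹ = 1 + V_b² sin²(k₂a) / [4E(E − V_b)] = 1.583, hence T = 0.632.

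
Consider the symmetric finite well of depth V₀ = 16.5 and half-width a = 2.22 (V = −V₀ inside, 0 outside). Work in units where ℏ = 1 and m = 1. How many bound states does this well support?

N = 9

The dimensionless depth is z₀ = a√(2mV₀)/ℏ = 2.22 × √(33.00) = 12.75.
The even/odd transcendental equations gain one root per π/2 in z₀, giving N = 1 + ⌊2z₀/π⌋ = 1 + ⌊8.119⌋ = 9.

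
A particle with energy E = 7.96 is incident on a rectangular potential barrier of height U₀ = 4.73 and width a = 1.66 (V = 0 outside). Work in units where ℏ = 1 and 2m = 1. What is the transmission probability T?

E > U₀: inside the barrier k₂ = √(2m(E − U₀))/ℏ = 1.797, k₂a = 2.983.
Matching at both interfaces gives T⁻¹ = 1 + U₀² sin²(k₂a) / [4E(E − U₀)] = 1.005, hence T = 0.995.

T = 0.995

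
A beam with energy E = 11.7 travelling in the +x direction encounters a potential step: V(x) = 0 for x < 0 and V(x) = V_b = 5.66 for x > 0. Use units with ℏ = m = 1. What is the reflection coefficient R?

On each side the TISE gives plane waves with k = √(2m(E − V))/ℏ: k₁ = √(2·1·11.7) = 4.837, k₂ = √(2·1·6.04) = 3.476.
Matching ψ and ψ′ at x = 0 gives r = (k₁ − k₂)/(k₁ + k₂), so R = r² = 0.02683 and T = 1 − R = 0.9732.

R = 0.0268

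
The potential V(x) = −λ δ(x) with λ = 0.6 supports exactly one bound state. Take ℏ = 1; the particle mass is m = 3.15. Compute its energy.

The bound state is ψ(x) = √κ e^{−κ|x|}. The derivative jump ψ'(0⁺) − ψ'(0⁻) = −(2mλ/ℏ²)ψ(0) fixes κ = mλ/ℏ² = 1.890.
Then E = −ℏ²κ²/(2m) = −mλ²/(2ℏ²) = -0.5670.

E = -0.567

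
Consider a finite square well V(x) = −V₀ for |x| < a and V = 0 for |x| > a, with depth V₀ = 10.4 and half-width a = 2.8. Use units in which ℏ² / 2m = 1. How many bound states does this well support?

Define the well-strength parameter z₀ = (a/ℏ)√(2mV₀) = 2.8 × √(2·0.5·10.4) = 9.030.
The even/odd transcendental equations gain one root per π/2 in z₀, giving N = 1 + ⌊2z₀/π⌋ = 1 + ⌊5.749⌋ = 6.

N = 6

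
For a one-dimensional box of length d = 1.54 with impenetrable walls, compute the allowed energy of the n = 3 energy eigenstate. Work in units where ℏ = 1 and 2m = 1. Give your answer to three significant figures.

The infinite-well eigenfunctions ψ_n = √(2/d) sin(nπx/d) vanish at both walls, giving E_n = n²π²ℏ²/(2md²).
E_3 = 3² × π² / (2 × 0.5 × 1.54²) = 37.45.

E = 37.5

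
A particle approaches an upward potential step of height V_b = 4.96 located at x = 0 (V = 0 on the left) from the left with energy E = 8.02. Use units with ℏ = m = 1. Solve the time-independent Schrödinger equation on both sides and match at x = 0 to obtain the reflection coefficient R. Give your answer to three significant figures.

R = 0.0559

The wavenumbers are k₁ = √(2mE)/ℏ = 4.005 on the left and k₂ = √(2m(E − V_b))/ℏ = 2.474 on the right.
Continuity of ψ and ψ′ at the step yields the reflection amplitude r = (k₁ − k₂)/(k₁ + k₂) = 0.2363; thus R = |r|² = 0.05585, T = 0.9441.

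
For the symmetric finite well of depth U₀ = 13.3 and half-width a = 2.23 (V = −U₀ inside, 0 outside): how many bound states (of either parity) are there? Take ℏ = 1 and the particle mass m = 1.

The dimensionless depth is z₀ = a√(2mU₀)/ℏ = 2.23 × √(26.60) = 11.50.
A new bound state (alternating even/odd) appears each time z₀ passes a multiple of π/2, so N = ⌊2z₀/π⌋ + 1 = ⌊7.322⌋ + 1 = 8.

N = 8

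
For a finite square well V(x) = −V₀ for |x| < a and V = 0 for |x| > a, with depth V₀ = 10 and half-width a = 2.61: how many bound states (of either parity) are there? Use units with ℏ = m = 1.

N = 8

The dimensionless depth is z₀ = a√(2mV₀)/ℏ = 2.61 × √(20.00) = 11.67.
The even/odd transcendental equations gain one root per π/2 in z₀, giving N = 1 + ⌊2z₀/π⌋ = 1 + ⌊7.431⌋ = 8.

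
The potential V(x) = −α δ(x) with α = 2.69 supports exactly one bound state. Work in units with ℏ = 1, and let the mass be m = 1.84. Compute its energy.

E = -6.66

The bound state is ψ(x) = √κ e^{−κ|x|}. The derivative jump ψ'(0⁺) − ψ'(0⁻) = −(2mα/ℏ²)ψ(0) fixes κ = mα/ℏ² = 4.950.
Then E = −ℏ²κ²/(2m) = −mα²/(2ℏ²) = -6.657.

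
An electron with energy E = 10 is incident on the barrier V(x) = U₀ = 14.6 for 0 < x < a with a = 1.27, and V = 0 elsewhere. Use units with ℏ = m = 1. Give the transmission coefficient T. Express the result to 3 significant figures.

T = 0.00156

Since E < U₀ the interior solution is evanescent with decay constant κ = √(2m(U₀ − E))/ℏ = 3.033.
κa = 3.852, sinh(κa) = 23.54.
Matching ψ, ψ′ at both faces gives T = [1 + U₀² sinh²(κa) / (4E(U₀ − E))]⁻¹ = 1/642.7 = 0.00156.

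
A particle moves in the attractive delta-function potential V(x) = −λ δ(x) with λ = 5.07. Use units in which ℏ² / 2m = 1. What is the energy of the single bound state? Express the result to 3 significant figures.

E = -6.43

For x ≠ 0 the bound state is ψ ∝ e^{−κ|x|}; integrating the TISE across the delta gives the cusp condition 2κ = 2mλ/ℏ², so κ = 2.535.
Then E = −ℏ²κ²/(2m) = −mλ²/(2ℏ²) = -6.426.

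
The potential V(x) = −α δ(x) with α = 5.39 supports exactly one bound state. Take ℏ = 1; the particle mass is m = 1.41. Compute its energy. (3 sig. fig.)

The bound state is ψ(x) = √κ e^{−κ|x|}. The derivative jump ψ'(0⁺) − ψ'(0⁻) = −(2mα/ℏ²)ψ(0) fixes κ = mα/ℏ² = 7.600.
Then E = −ℏ²κ²/(2m) = −mα²/(2ℏ²) = -20.48.

E = -20.5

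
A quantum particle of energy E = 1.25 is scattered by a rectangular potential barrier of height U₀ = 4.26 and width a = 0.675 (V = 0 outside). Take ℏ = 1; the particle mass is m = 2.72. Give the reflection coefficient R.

R = 0.986

E < U₀: inside the barrier ψ ∝ e^{±κx} with κ = √(2m(U₀ − E))/ℏ = 4.047.
κa = 2.731, sinh(κa) = 7.645.
The exact tunnelling result is T⁻¹ = 1 + U₀² sinh²(κa) / [4E(U₀ − E)] = 71.47, so T = 0.0140.
R = 1 − T = 0.986.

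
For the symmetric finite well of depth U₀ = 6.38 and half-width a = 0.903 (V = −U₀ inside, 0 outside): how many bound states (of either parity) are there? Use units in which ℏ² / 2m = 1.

N = 2

Define the well-strength parameter z₀ = (a/ℏ)√(2mU₀) = 0.903 × √(2·0.5·6.38) = 2.281.
A new bound state (alternating even/odd) appears each time z₀ passes a multiple of π/2, so N = ⌊2z₀/π⌋ + 1 = ⌊1.452⌋ + 1 = 2.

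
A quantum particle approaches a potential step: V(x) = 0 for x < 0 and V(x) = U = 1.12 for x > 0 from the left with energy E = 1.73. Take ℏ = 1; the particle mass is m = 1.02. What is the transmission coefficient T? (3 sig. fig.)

The wavenumbers are k₁ = √(2mE)/ℏ = 1.879 on the left and k₂ = √(2m(E − U))/ℏ = 1.116 on the right.
Continuity of ψ and ψ′ at the step yields the reflection amplitude r = (k₁ − k₂)/(k₁ + k₂) = 0.2549; thus R = |r|² = 0.06495, T = 0.9350.

T = 0.935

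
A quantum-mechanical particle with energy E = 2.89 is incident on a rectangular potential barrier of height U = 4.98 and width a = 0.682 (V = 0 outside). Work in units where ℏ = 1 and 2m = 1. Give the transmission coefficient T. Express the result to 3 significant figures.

Since E < U the interior solution is evanescent with decay constant κ = √(2m(U − E))/ℏ = 1.446.
κa = 0.9860, sinh(κa) = 1.154.
The exact tunnelling result is T⁻¹ = 1 + U² sinh²(κa) / [4E(U − E)] = 2.366, so T = 0.423.

T = 0.423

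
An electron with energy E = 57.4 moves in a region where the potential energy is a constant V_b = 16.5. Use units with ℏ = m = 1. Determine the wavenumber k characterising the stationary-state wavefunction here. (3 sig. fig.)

With E > V_b the solution is oscillatory, ψ ∝ e^{±ikx} with k = √(2m(E − V_b))/ℏ.
k = √(2 × 1 × 40.9) = 9.044.

k = 9.04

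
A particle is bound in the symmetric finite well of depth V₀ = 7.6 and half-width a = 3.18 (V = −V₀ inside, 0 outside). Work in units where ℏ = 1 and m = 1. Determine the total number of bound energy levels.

N = 8

Define the well-strength parameter z₀ = (a/ℏ)√(2mV₀) = 3.18 × √(2·1·7.6) = 12.40.
The even/odd transcendental equations gain one root per π/2 in z₀, giving N = 1 + ⌊2z₀/π⌋ = 1 + ⌊7.893⌋ = 8.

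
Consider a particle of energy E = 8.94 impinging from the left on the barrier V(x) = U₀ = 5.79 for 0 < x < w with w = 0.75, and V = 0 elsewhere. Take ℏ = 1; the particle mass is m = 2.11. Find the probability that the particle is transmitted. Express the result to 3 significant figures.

T = 0.955

Above the barrier the interior wavenumber is k₂ = √(2m(E − U₀))/ℏ = 3.646, giving phase k₂w = 2.734.
Matching at both interfaces gives T⁻¹ = 1 + U₀² sin²(k₂w) / [4E(E − U₀)] = 1.047, hence T = 0.955.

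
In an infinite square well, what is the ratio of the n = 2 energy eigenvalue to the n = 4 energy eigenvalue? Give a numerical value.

0.25

E_n = n²π²ℏ²/(2mL²) so the ratio is n₂²/n₁² = 4/16 = 0.25.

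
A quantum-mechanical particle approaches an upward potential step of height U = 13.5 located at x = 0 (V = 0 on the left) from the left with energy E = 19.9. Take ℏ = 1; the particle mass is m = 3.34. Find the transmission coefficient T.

On each side the TISE gives plane waves with k = √(2m(E − V))/ℏ: k₁ = √(2·3.34·19.9) = 11.53, k₂ = √(2·3.34·6.4) = 6.539.
Matching ψ and ψ′ at x = 0 gives r = (k₁ − k₂)/(k₁ + k₂), so R = r² = 0.07631 and T = 1 − R = 0.9237.

T = 0.924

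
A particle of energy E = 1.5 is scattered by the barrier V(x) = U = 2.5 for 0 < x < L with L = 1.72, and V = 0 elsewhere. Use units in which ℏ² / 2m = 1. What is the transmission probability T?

E < U: inside the barrier ψ ∝ e^{±κx} with κ = √(2m(U − E))/ℏ = 1.000.
κL = 1.720, sinh(κL) = 2.703.
Matching ψ, ψ′ at both faces gives T = [1 + U² sinh²(κL) / (4E(U − E))]⁻¹ = 1/8.609 = 0.116.

T = 0.116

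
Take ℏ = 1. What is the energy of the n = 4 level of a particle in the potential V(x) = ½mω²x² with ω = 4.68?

E = 21.1

Using E_n = (n + ½)ℏω: E_4 = 4.5 × 4.68 = 21.06.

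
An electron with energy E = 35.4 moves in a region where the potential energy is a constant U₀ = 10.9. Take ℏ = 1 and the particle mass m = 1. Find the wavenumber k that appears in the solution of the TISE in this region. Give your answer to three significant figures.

With E > U₀ the solution is oscillatory, ψ ∝ e^{±ikx} with k = √(2m(E − U₀))/ℏ.
k = √(2 × 1 × 24.5) = 7.000.

k = 7.00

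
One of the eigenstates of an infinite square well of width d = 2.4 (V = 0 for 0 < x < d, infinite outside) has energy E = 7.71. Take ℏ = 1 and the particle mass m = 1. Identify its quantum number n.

n = 3

From E_n = n²π²ℏ²/(2md²) invert to n = √(2md²E)/(πℏ).
n = (2.4/π) × √(2 × 1 × 7.71) = 3.000 → n = 3.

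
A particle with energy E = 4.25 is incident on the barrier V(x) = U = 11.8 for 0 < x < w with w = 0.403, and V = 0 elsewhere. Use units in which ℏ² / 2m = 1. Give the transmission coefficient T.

T = 0.337

E < U: inside the barrier ψ ∝ e^{±κx} with κ = √(2m(U − E))/ℏ = 2.748.
κw = 1.107, sinh(κw) = 1.348.
The exact tunnelling result is T⁻¹ = 1 + U² sinh²(κw) / [4E(U − E)] = 2.971, so T = 0.337.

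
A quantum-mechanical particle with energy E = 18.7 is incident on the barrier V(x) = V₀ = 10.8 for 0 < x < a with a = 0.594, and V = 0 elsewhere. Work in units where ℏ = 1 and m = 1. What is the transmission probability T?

E > V₀: inside the barrier k₂ = √(2m(E − V₀))/ℏ = 3.975, k₂a = 2.361.
T = [1 + V₀² sin²(k₂a) / (4E(E − V₀))]⁻¹ = 1/1.098 = 0.911.

T = 0.911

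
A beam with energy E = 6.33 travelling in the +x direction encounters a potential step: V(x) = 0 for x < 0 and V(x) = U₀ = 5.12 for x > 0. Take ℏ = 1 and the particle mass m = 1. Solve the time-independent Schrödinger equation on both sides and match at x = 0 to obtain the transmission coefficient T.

The wavenumbers are k₁ = √(2mE)/ℏ = 3.558 on the left and k₂ = √(2m(E − U₀))/ℏ = 1.556 on the right.
Continuity of ψ and ψ′ at the step yields the reflection amplitude r = (k₁ − k₂)/(k₁ + k₂) = 0.3916; thus R = |r|² = 0.1533, T = 0.8467.

T = 0.847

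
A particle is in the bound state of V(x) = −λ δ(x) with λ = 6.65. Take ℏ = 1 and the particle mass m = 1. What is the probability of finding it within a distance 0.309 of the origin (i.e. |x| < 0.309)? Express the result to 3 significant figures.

The normalised bound state is ψ = √κ e^{−κ|x|} with κ = mλ/ℏ² = 6.650.
P(|x| < d) = ∫_{−d}^{d} κ e^{−2κ|x|} dx = 1 − e^{−2κd} = 1 − e^{−4.110} = 0.9836.

P = 0.984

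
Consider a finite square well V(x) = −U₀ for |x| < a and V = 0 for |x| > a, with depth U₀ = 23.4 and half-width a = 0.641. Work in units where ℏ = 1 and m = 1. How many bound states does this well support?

Define the well-strength parameter z₀ = (a/ℏ)√(2mU₀) = 0.641 × √(2·1·23.4) = 4.385.
The even/odd transcendental equations gain one root per π/2 in z₀, giving N = 1 + ⌊2z₀/π⌋ = 1 + ⌊2.792⌋ = 3.

N = 3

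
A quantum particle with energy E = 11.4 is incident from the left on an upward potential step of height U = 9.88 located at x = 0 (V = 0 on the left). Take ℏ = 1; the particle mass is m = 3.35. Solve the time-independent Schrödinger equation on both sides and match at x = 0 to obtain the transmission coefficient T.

T = 0.784

The wavenumbers are k₁ = √(2mE)/ℏ = 8.740 on the left and k₂ = √(2m(E − U))/ℏ = 3.191 on the right.
Continuity of ψ and ψ′ at the step yields the reflection amplitude r = (k₁ − k₂)/(k₁ + k₂) = 0.4650; thus R = |r|² = 0.2163, T = 0.7837.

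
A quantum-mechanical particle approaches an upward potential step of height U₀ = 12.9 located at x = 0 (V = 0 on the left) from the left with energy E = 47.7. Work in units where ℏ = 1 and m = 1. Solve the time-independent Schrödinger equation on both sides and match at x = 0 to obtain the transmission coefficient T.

On each side the TISE gives plane waves with k = √(2m(E − V))/ℏ: k₁ = √(2·1·47.7) = 9.767, k₂ = √(2·1·34.8) = 8.343.
Matching ψ and ψ′ at x = 0 gives r = (k₁ − k₂)/(k₁ + k₂), so R = r² = 0.006188 and T = 1 − R = 0.9938.

T = 0.994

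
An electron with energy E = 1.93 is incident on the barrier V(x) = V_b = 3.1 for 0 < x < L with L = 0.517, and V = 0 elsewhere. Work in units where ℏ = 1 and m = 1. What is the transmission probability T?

T = 0.551

E < V_b: inside the barrier ψ ∝ e^{±κx} with κ = √(2m(V_b − E))/ℏ = 1.530.
κL = 0.7909, sinh(κL) = 0.8759.
Matching ψ, ψ′ at both faces gives T = [1 + V_b² sinh²(κL) / (4E(V_b − E))]⁻¹ = 1/1.816 = 0.551.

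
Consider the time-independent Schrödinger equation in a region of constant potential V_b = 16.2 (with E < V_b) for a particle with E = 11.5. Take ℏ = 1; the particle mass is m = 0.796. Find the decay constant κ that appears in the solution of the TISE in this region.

κ = 2.74

Since E < V_b the TISE in this region is ψ'' = κ²ψ with κ = √(2m(V_b − E))/ℏ.
κ = √(2 × 0.796 × 4.7) = 2.735.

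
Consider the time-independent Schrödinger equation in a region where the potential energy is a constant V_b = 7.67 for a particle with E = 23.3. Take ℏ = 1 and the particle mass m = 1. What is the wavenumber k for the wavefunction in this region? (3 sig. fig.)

k = 5.59

With E > V_b the solution is oscillatory, ψ ∝ e^{±ikx} with k = √(2m(E − V_b))/ℏ.
k = √(2 × 1 × 15.63) = 5.591.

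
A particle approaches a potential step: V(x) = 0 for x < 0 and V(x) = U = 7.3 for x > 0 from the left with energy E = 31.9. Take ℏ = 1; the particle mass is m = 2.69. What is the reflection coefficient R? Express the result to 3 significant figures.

R = 0.00421

The wavenumbers are k₁ = √(2mE)/ℏ = 13.10 on the left and k₂ = √(2m(E − U))/ℏ = 11.50 on the right.
Matching ψ and ψ′ at x = 0 gives r = (k₁ − k₂)/(k₁ + k₂), so R = r² = 0.004209 and T = 1 − R = 0.9958.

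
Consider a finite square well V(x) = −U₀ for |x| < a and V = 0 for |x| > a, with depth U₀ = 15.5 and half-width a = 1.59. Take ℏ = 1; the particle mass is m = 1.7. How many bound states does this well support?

N = 8

The dimensionless depth is z₀ = a√(2mU₀)/ℏ = 1.59 × √(52.70) = 11.54.
A new bound state (alternating even/odd) appears each time z₀ passes a multiple of π/2, so N = ⌊2z₀/π⌋ + 1 = ⌊7.348⌋ + 1 = 8.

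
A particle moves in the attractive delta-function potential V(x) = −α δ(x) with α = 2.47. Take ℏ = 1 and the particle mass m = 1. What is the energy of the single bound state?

The bound state is ψ(x) = √κ e^{−κ|x|}. The derivative jump ψ'(0⁺) − ψ'(0⁻) = −(2mα/ℏ²)ψ(0) fixes κ = mα/ℏ² = 2.470.
Then E = −ℏ²κ²/(2m) = −mα²/(2ℏ²) = -3.050.

E = -3.05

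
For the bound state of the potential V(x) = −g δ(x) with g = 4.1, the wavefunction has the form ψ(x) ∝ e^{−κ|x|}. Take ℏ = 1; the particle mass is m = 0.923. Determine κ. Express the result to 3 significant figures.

Integrating the TISE across x = 0 gives the cusp condition ψ'(0⁺) − ψ'(0⁻) = −(2mg/ℏ²)ψ(0).
With ψ ∝ e^{−κ|x|} this yields −2κ = −2mg/ℏ², so κ = mg/ℏ² = 3.784.

κ = 3.78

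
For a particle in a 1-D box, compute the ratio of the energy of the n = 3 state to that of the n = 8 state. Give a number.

E_n = n²π²ℏ²/(2mL²) so the ratio is n₂²/n₁² = 9/64 = 0.140625.

0.140625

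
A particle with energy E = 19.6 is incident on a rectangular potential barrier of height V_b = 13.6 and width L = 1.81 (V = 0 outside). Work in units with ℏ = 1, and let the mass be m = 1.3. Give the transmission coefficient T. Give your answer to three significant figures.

E > V_b: inside the barrier k₂ = √(2m(E − V_b))/ℏ = 3.950, k₂L = 7.149.
T = [1 + V_b² sin²(k₂L) / (4E(E − V_b))]⁻¹ = 1/1.228 = 0.814.

T = 0.814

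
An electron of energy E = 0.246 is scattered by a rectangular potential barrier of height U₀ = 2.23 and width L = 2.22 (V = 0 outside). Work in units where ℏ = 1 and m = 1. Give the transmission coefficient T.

E < U₀: inside the barrier ψ ∝ e^{±κx} with κ = √(2m(U₀ − E))/ℏ = 1.992.
κL = 4.422, sinh(κL) = 41.63.
The exact tunnelling result is T⁻¹ = 1 + U₀² sinh²(κL) / [4E(U₀ − E)] = 4416, so T = 0.000226.

T = 0.000226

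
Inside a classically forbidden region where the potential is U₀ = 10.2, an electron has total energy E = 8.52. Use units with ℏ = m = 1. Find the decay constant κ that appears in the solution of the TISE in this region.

Since E < U₀ the TISE in this region is ψ'' = κ²ψ with κ = √(2m(U₀ − E))/ℏ.
κ = √(2 × 1 × 1.68) = 1.833.

κ = 1.83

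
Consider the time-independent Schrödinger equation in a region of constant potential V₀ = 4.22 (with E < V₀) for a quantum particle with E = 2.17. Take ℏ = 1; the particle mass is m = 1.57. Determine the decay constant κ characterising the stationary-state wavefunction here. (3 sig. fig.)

κ = 2.54

Since E < V₀ the TISE in this region is ψ'' = κ²ψ with κ = √(2m(V₀ − E))/ℏ.
κ = √(2 × 1.57 × 2.05) = 2.537.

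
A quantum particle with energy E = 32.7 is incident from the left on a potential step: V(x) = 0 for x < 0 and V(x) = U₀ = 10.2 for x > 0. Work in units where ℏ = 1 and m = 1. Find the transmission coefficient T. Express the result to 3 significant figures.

T = 0.991

On each side the TISE gives plane waves with k = √(2m(E − V))/ℏ: k₁ = √(2·1·32.7) = 8.087, k₂ = √(2·1·22.5) = 6.708.
Matching ψ and ψ′ at x = 0 gives r = (k₁ − k₂)/(k₁ + k₂), so R = r² = 0.008685 and T = 1 − R = 0.9913.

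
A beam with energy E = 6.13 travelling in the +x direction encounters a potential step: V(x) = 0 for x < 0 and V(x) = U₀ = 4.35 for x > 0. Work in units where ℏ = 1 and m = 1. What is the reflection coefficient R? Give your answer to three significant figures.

On each side the TISE gives plane waves with k = √(2m(E − V))/ℏ: k₁ = √(2·1·6.13) = 3.501, k₂ = √(2·1·1.78) = 1.887.
Continuity of ψ and ψ′ at the step yields the reflection amplitude r = (k₁ − k₂)/(k₁ + k₂) = 0.2997; thus R = |r|² = 0.08980, T = 0.9102.

R = 0.0898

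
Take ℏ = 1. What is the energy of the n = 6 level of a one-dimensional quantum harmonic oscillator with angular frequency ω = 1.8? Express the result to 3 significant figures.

E = 11.7

Using E_n = (n + ½)ℏω: E_6 = 6.5 × 1.8 = 11.70.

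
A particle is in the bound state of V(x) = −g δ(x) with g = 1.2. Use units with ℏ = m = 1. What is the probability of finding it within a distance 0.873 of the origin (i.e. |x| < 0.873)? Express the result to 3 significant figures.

P = 0.877

The normalised bound state is ψ = √κ e^{−κ|x|} with κ = mg/ℏ² = 1.200.
P(|x| < d) = ∫_{−d}^{d} κ e^{−2κ|x|} dx = 1 − e^{−2κd} = 1 − e^{−2.095} = 0.8770.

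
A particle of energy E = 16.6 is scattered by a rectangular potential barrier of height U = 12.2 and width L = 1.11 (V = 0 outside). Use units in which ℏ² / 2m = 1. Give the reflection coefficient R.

R = 0.212

E > U: inside the barrier k₂ = √(2m(E − U))/ℏ = 2.098, k₂L = 2.328.
Matching at both interfaces gives T⁻¹ = 1 + U² sin²(k₂L) / [4E(E − U)] = 1.269, hence T = 0.788.
R = 1 − T = 0.212.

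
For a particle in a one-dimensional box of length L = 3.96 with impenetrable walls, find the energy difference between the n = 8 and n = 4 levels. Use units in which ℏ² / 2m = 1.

ΔE = 30.2

E_n = n²π²ℏ²/(2mL²), so ΔE = (8² − 4²) π²ℏ²/(2mL²).
ΔE = 48 × π² / (2 × 0.5 × 3.96²) = 30.21.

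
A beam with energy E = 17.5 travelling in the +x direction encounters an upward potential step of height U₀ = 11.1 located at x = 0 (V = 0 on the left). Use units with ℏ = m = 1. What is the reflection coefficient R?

R = 0.0607

The wavenumbers are k₁ = √(2mE)/ℏ = 5.916 on the left and k₂ = √(2m(E − U₀))/ℏ = 3.578 on the right.
Matching ψ and ψ′ at x = 0 gives r = (k₁ − k₂)/(k₁ + k₂), so R = r² = 0.06067 and T = 1 − R = 0.9393.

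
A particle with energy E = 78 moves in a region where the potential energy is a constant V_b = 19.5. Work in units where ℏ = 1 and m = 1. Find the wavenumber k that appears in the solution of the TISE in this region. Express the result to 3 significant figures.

With E > V_b the solution is oscillatory, ψ ∝ e^{±ikx} with k = √(2m(E − V_b))/ℏ.
k = √(2 × 1 × 58.5) = 10.82.

k = 10.8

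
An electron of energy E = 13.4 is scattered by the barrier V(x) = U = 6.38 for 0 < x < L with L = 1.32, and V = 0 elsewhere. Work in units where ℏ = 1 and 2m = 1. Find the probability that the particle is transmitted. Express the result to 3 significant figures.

E > U: inside the barrier k₂ = √(2m(E − U))/ℏ = 2.650, k₂L = 3.497.
Matching at both interfaces gives T⁻¹ = 1 + U² sin²(k₂L) / [4E(E − U)] = 1.013, hence T = 0.987.

T = 0.987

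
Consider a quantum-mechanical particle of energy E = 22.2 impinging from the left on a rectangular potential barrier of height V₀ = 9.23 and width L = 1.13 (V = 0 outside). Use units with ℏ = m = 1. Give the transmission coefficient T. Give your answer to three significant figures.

T = 0.982

Above the barrier the interior wavenumber is k₂ = √(2m(E − V₀))/ℏ = 5.093, giving phase k₂L = 5.755.
Matching at both interfaces gives T⁻¹ = 1 + V₀² sin²(k₂L) / [4E(E − V₀)] = 1.019, hence T = 0.982.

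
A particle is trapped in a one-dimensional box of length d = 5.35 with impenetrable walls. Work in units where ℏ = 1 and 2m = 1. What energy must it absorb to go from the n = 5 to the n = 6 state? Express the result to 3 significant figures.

E_n = n²π²ℏ²/(2md²), so ΔE = (6² − 5²) π²ℏ²/(2md²).
ΔE = 11 × π² / (2 × 0.5 × 5.35²) = 3.793.

ΔE = 3.79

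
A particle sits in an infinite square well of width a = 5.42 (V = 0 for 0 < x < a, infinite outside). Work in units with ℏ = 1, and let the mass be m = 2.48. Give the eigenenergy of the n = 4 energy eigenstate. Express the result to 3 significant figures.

The infinite-well eigenfunctions ψ_n = √(2/a) sin(nπx/a) vanish at both walls, giving E_n = n²π²ℏ²/(2ma²).
E_4 = 4² × π² / (2 × 2.48 × 5.42²) = 1.084.

E = 1.08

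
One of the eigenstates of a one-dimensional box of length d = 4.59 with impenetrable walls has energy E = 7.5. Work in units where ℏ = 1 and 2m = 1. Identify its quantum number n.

From E_n = n²π²ℏ²/(2md²) invert to n = √(2md²E)/(πℏ).
n = (4.59/π) × √(2 × 0.5 × 7.5) = 4.001 → n = 4.

n = 4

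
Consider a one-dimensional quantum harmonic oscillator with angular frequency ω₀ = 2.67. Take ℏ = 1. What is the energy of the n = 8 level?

E = 22.7

Using E_n = (n + ½)ℏω₀: E_8 = 8.5 × 2.67 = 22.70.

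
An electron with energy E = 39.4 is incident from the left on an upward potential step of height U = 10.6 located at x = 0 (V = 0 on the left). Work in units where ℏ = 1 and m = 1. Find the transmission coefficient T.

T = 0.994

The wavenumbers are k₁ = √(2mE)/ℏ = 8.877 on the left and k₂ = √(2m(E − U))/ℏ = 7.589 on the right.
Continuity of ψ and ψ′ at the step yields the reflection amplitude r = (k₁ − k₂)/(k₁ + k₂) = 0.07819; thus R = |r|² = 0.006113, T = 0.9939.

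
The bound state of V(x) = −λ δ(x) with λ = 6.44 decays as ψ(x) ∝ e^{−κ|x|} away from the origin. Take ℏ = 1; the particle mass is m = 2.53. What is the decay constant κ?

κ = 16.3

Integrating the TISE across x = 0 gives the cusp condition ψ'(0⁺) − ψ'(0⁻) = −(2mλ/ℏ²)ψ(0).
With ψ ∝ e^{−κ|x|} this yields −2κ = −2mλ/ℏ², so κ = mλ/ℏ² = 16.29.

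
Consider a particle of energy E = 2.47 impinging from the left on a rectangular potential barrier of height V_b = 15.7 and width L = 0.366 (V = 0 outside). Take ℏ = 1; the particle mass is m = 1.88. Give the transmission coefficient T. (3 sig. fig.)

T = 0.0121

E < V_b: inside the barrier ψ ∝ e^{±κx} with κ = √(2m(V_b − E))/ℏ = 7.053.
κL = 2.581, sinh(κL) = 6.570.
Matching ψ, ψ′ at both faces gives T = [1 + V_b² sinh²(κL) / (4E(V_b − E))]⁻¹ = 1/82.40 = 0.0121.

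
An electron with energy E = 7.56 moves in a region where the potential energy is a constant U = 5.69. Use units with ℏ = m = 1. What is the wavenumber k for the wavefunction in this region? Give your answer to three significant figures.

With E > U the solution is oscillatory, ψ ∝ e^{±ikx} with k = √(2m(E − U))/ℏ.
k = √(2 × 1 × 1.87) = 1.934.

k = 1.93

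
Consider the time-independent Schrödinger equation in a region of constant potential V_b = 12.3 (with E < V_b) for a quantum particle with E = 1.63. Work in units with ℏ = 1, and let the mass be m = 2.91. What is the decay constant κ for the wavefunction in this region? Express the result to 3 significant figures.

Since E < V_b the TISE in this region is ψ'' = κ²ψ with κ = √(2m(V_b − E))/ℏ.
κ = √(2 × 2.91 × 10.67) = 7.880.

κ = 7.88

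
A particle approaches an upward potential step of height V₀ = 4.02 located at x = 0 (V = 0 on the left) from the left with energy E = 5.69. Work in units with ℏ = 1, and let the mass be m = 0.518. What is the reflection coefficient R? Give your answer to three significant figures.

R = 0.0883

The wavenumbers are k₁ = √(2mE)/ℏ = 2.428 on the left and k₂ = √(2m(E − V₀))/ℏ = 1.315 on the right.
Matching ψ and ψ′ at x = 0 gives r = (k₁ − k₂)/(k₁ + k₂), so R = r² = 0.08834 and T = 1 − R = 0.9117.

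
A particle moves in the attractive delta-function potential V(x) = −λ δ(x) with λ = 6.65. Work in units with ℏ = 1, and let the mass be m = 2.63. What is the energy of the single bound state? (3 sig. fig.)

The bound state is ψ(x) = √κ e^{−κ|x|}. The derivative jump ψ'(0⁺) − ψ'(0⁻) = −(2mλ/ℏ²)ψ(0) fixes κ = mλ/ℏ² = 17.49.
Then E = −ℏ²κ²/(2m) = −mλ²/(2ℏ²) = -58.15.

E = -58.2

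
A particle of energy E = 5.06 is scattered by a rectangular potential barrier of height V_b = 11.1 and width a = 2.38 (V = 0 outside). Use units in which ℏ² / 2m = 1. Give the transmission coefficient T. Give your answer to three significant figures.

Since E < V_b the interior solution is evanescent with decay constant κ = √(2m(V_b − E))/ℏ = 2.458.
κa = 5.849, sinh(κa) = 173.5.
The exact tunnelling result is T⁻¹ = 1 + V_b² sinh²(κa) / [4E(V_b − E)] = 30330, so T = 0.0000330.

T = 0.0000330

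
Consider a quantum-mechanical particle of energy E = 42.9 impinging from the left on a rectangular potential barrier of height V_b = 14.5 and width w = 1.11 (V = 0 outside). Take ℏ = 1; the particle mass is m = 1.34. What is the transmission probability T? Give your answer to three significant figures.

Above the barrier the interior wavenumber is k₂ = √(2m(E − V_b))/ℏ = 8.724, giving phase k₂w = 9.684.
Matching at both interfaces gives T⁻¹ = 1 + V_b² sin²(k₂w) / [4E(E − V_b)] = 1.003, hence T = 0.997.

T = 0.997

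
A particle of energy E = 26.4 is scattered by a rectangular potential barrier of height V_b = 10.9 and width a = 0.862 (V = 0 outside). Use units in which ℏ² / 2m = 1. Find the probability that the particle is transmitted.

T = 0.996

Above the barrier the interior wavenumber is k₂ = √(2m(E − V_b))/ℏ = 3.937, giving phase k₂a = 3.394.
T = [1 + V_b² sin²(k₂a) / (4E(E − V_b))]⁻¹ = 1/1.005 = 0.996.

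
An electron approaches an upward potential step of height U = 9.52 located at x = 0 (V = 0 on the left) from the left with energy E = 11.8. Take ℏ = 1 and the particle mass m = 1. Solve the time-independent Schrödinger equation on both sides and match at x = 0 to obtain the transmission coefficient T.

T = 0.848

On each side the TISE gives plane waves with k = √(2m(E − V))/ℏ: k₁ = √(2·1·11.8) = 4.858, k₂ = √(2·1·2.28) = 2.135.
Matching ψ and ψ′ at x = 0 gives r = (k₁ − k₂)/(k₁ + k₂), so R = r² = 0.1516 and T = 1 − R = 0.8484.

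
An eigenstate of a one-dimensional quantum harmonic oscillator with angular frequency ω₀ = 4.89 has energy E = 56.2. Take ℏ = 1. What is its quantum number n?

n = 11

Invert E_n = (n + ½)ℏω₀: n = E/ℏω₀ − ½ = 10.993, so n = 11.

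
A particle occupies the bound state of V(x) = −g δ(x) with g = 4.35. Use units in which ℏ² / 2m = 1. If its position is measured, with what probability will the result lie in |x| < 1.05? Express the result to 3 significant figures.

The normalised bound state is ψ = √κ e^{−κ|x|} with κ = mg/ℏ² = 2.175.
P(|x| < d) = ∫_{−d}^{d} κ e^{−2κ|x|} dx = 1 − e^{−2κd} = 1 − e^{−4.568} = 0.9896.

P = 0.990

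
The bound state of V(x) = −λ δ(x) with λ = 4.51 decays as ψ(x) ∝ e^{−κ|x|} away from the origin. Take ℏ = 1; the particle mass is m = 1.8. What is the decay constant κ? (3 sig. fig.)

κ = 8.12

Integrate −(ℏ²/2m)ψ'' − λδ(x)ψ = Eψ from −ε to +ε: the ψ'' term gives ψ'(0⁺) − ψ'(0⁻) and the δ term gives −(2mλ/ℏ²)ψ(0).
With ψ ∝ e^{−κ|x|} this yields −2κ = −2mλ/ℏ², so κ = mλ/ℏ² = 8.118.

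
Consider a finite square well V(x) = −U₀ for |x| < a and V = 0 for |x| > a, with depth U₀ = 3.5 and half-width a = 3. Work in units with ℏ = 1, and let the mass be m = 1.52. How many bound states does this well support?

N = 7

The dimensionless depth is z₀ = a√(2mU₀)/ℏ = 3 × √(10.64) = 9.786.
A new bound state (alternating even/odd) appears each time z₀ passes a multiple of π/2, so N = ⌊2z₀/π⌋ + 1 = ⌊6.230⌋ + 1 = 7.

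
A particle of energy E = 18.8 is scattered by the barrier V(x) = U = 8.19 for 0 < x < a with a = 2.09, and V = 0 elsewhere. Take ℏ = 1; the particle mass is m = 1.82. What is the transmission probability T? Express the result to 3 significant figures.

T = 0.986

Above the barrier the interior wavenumber is k₂ = √(2m(E − U))/ℏ = 6.215, giving phase k₂a = 12.99.
Matching at both interfaces gives T⁻¹ = 1 + U² sin²(k₂a) / [4E(E − U)] = 1.014, hence T = 0.986.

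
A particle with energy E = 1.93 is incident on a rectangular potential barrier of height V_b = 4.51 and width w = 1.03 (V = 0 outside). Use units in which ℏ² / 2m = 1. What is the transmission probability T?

T = 0.134

E < V_b: inside the barrier ψ ∝ e^{±κx} with κ = √(2m(V_b − E))/ℏ = 1.606.
κw = 1.654, sinh(κw) = 2.519.
The exact tunnelling result is T⁻¹ = 1 + V_b² sinh²(κw) / [4E(V_b − E)] = 7.482, so T = 0.134.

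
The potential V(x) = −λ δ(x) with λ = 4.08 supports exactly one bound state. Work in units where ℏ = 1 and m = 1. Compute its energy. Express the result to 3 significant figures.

For x ≠ 0 the bound state is ψ ∝ e^{−κ|x|}; integrating the TISE across the delta gives the cusp condition 2κ = 2mλ/ℏ², so κ = 4.080.
Then E = −ℏ²κ²/(2m) = −mλ²/(2ℏ²) = -8.323.

E = -8.32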